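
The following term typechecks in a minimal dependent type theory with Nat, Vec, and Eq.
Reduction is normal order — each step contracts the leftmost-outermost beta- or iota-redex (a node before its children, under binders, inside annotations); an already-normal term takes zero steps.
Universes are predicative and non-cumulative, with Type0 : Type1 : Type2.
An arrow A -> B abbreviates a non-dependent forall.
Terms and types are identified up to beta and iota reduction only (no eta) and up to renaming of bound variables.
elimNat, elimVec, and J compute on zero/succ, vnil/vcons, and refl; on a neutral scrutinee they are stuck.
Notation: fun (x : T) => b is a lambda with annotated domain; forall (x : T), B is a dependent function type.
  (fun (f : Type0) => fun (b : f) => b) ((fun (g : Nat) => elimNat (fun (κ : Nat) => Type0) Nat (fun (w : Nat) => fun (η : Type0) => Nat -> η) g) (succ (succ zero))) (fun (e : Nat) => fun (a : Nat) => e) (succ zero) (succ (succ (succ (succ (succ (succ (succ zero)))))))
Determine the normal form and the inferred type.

normal form:
  succ zero
the term's type:
  Nat


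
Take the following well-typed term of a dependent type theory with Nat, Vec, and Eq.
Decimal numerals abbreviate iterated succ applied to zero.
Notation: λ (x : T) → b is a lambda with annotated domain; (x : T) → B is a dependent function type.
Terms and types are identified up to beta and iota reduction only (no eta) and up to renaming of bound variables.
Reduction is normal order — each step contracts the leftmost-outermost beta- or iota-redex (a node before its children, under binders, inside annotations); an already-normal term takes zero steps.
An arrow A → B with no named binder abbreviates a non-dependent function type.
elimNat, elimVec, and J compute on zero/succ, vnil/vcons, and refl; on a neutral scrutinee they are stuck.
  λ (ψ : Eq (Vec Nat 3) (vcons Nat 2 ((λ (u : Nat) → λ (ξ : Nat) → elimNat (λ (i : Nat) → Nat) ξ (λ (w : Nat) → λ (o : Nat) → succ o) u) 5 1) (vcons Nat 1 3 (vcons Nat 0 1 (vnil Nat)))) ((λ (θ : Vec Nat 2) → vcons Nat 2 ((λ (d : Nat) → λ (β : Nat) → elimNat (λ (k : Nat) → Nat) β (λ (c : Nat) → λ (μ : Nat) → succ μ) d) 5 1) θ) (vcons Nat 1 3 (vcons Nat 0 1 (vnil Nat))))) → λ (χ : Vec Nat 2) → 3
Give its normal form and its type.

resulting normal form:
  λ (ψ : Eq (Vec Nat 3) (vcons Nat 2 6 (vcons Nat 1 3 (vcons Nat 0 1 (vnil Nat)))) (vcons Nat 2 6 (vcons Nat 1 3 (vcons Nat 0 1 (vnil Nat))))) → λ (u : Vec Nat 2) → 3
type:
  Eq (Vec Nat 3) (vcons Nat 2 6 (vcons Nat 1 3 (vcons Nat 0 1 (vnil Nat)))) (vcons Nat 2 6 (vcons Nat 1 3 (vcons Nat 0 1 (vnil Nat)))) → Vec Nat 2 → Nat


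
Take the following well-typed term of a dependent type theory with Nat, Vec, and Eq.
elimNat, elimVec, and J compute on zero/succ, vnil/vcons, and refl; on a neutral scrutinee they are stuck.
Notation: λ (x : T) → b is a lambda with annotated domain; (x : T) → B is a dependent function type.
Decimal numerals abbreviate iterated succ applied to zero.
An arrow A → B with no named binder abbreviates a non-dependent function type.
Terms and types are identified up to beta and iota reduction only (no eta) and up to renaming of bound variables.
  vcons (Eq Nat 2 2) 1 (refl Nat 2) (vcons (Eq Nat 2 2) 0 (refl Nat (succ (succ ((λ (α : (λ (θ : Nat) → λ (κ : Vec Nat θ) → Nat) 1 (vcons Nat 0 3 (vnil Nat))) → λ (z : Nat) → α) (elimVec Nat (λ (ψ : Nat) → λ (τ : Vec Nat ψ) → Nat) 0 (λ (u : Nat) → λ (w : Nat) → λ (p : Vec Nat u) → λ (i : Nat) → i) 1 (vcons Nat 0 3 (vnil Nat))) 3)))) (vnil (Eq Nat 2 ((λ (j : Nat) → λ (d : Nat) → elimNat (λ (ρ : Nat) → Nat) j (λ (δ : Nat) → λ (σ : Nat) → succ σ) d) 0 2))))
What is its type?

the term's type:
  Vec (Eq Nat 2 2) 2


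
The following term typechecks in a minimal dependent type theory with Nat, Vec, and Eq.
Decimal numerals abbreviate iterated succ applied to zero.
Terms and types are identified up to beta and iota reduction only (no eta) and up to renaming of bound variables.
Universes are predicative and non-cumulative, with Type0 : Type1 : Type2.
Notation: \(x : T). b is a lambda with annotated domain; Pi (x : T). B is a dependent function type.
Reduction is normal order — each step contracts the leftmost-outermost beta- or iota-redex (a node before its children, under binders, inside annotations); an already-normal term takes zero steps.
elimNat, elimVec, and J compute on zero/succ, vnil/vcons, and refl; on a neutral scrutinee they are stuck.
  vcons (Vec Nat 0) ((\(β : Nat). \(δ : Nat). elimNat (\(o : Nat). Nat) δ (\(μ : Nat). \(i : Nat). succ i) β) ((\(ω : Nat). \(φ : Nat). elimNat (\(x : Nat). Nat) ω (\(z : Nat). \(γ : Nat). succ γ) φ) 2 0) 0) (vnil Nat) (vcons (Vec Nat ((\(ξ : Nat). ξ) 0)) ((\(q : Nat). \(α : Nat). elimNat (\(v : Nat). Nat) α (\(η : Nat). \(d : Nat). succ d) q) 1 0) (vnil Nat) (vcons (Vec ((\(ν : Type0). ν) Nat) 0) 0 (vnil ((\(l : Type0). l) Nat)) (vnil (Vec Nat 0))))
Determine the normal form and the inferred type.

resulting normal form:
  vcons (Vec Nat 0) 2 (vnil Nat) (vcons (Vec Nat 0) 1 (vnil Nat) (vcons (Vec Nat 0) 0 (vnil Nat) (vnil (Vec Nat 0))))
type:
  Vec (Vec Nat 0) 3


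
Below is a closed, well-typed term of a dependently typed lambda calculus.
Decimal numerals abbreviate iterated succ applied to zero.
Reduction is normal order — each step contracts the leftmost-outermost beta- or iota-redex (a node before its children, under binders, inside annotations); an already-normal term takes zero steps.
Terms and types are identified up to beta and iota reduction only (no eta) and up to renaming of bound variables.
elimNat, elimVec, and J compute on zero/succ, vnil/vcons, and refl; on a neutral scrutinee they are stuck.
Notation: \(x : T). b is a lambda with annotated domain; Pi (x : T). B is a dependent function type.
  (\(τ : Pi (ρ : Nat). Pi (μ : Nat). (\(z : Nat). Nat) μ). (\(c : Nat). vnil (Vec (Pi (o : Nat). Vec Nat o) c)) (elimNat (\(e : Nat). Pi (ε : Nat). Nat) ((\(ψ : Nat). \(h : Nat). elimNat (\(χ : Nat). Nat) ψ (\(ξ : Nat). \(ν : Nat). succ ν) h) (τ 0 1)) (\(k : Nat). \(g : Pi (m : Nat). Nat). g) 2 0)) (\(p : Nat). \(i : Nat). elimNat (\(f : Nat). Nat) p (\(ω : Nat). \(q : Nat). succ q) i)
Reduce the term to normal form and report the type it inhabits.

resulting normal form:
  vnil (Vec (Pi (τ : Nat). Vec Nat τ) 1)
inferred type:
  Vec (Vec (Pi (τ : Nat). Vec Nat τ) 1) 0


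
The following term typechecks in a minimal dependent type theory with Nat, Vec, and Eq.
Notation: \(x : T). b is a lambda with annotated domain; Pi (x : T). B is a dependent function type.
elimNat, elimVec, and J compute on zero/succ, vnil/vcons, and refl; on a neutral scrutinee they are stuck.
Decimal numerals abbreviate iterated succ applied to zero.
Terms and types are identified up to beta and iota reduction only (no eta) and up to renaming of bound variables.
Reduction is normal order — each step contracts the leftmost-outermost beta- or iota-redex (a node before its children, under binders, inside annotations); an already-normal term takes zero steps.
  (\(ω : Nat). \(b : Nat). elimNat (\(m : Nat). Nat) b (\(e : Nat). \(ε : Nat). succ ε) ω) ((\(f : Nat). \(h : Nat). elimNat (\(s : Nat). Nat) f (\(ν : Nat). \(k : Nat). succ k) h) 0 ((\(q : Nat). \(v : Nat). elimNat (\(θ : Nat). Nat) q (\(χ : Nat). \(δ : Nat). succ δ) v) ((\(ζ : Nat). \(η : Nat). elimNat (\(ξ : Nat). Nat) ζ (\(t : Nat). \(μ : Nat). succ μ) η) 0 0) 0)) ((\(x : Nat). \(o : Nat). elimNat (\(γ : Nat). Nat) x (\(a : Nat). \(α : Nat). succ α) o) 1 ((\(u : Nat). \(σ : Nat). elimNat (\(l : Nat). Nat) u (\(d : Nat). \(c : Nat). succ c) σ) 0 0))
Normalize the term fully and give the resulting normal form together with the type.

normal form:
  1
type:
  Nat


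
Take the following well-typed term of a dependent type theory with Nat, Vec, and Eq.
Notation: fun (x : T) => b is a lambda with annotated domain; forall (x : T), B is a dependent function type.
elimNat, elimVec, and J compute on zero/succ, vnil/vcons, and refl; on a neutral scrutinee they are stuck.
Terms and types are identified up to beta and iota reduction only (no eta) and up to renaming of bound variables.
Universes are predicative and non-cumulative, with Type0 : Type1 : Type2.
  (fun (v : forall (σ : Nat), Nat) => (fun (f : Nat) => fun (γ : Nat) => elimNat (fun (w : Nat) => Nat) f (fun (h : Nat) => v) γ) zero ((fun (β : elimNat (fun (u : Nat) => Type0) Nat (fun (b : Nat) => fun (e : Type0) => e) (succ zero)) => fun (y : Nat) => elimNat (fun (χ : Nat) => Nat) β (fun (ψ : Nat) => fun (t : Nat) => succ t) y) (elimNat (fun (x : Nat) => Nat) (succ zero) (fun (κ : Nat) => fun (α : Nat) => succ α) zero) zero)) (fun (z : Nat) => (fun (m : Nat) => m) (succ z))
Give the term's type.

the term's type:
  Nat


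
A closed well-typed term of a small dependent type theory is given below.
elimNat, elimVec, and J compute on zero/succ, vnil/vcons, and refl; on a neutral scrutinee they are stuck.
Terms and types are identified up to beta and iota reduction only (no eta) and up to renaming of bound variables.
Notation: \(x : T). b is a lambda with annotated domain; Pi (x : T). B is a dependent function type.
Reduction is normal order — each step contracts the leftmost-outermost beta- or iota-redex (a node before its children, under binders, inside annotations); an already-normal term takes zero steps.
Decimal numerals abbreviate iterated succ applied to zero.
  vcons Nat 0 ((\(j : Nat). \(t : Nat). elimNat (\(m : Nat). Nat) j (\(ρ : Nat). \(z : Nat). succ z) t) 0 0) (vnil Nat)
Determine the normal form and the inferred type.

normal form:
  vcons Nat 0 0 (vnil Nat)
inferred type:
  Vec Nat 1
observation: the first redex contracted is a beta-redex; the normal form is reached in 3 normal-order steps.


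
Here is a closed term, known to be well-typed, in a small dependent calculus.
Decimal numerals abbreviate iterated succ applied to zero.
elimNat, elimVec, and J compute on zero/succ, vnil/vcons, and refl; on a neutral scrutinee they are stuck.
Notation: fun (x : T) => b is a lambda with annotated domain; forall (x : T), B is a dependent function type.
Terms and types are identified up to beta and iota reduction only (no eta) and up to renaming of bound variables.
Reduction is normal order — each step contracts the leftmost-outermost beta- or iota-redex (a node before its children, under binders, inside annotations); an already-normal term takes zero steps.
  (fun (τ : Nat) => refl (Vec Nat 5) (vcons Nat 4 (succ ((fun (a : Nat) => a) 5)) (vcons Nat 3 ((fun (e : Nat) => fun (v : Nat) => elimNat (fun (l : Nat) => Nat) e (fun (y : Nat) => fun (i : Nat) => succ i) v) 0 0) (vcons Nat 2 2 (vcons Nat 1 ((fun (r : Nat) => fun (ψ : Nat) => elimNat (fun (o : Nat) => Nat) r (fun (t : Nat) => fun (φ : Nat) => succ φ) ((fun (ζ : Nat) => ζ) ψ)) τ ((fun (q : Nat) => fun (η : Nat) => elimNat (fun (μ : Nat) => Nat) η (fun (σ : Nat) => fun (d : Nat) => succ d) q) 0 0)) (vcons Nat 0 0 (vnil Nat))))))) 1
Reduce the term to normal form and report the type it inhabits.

normal form:
  refl (Vec Nat 5) (vcons Nat 4 6 (vcons Nat 3 0 (vcons Nat 2 2 (vcons Nat 1 1 (vcons Nat 0 0 (vnil Nat))))))
the term's type:
  Eq (Vec Nat 5) (vcons Nat 4 6 (vcons Nat 3 0 (vcons Nat 2 2 (vcons Nat 1 1 (vcons Nat 0 0 (vnil Nat)))))) (vcons Nat 4 6 (vcons Nat 3 0 (vcons Nat 2 2 (vcons Nat 1 1 (vcons Nat 0 0 (vnil Nat))))))


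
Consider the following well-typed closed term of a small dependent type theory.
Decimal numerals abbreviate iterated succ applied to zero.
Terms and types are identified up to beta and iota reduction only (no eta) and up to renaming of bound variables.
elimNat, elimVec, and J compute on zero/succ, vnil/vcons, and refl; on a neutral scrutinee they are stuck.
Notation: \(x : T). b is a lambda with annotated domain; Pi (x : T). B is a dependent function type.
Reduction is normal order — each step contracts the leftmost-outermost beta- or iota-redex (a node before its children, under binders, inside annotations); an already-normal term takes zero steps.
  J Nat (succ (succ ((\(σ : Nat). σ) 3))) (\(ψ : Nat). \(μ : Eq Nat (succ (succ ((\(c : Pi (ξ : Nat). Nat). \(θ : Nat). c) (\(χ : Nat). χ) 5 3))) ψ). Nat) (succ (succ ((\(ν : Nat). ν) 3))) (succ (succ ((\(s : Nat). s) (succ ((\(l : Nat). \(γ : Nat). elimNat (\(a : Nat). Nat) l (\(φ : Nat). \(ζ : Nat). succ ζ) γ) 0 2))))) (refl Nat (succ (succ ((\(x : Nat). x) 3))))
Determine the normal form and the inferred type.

reduced normal form:
  5
type:
  Nat
observation: reduction starts at a J iota-redex, and 2 normal-order steps reach the normal form.


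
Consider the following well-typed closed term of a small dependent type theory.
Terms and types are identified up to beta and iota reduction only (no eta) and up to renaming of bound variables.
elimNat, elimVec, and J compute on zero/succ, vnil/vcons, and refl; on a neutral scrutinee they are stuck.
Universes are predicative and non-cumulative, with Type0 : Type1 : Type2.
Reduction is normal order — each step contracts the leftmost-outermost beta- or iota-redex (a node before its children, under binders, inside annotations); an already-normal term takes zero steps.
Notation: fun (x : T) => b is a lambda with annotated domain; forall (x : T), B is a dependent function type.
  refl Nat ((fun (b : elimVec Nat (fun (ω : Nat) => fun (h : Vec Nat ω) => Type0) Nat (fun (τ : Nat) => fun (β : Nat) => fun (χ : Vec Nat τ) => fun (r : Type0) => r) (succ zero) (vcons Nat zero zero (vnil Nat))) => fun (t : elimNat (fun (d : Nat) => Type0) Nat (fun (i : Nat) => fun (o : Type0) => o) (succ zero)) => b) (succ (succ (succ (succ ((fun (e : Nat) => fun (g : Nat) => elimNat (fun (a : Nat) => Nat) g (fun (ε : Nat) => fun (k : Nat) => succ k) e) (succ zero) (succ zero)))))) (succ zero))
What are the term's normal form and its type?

reduced normal form:
  refl Nat (succ (succ (succ (succ (succ (succ zero))))))
the term's type:
  Eq Nat (succ (succ (succ (succ (succ (succ zero)))))) (succ (succ (succ (succ (succ (succ zero))))))
observation: the term reaches its normal form after 8 normal-order steps.


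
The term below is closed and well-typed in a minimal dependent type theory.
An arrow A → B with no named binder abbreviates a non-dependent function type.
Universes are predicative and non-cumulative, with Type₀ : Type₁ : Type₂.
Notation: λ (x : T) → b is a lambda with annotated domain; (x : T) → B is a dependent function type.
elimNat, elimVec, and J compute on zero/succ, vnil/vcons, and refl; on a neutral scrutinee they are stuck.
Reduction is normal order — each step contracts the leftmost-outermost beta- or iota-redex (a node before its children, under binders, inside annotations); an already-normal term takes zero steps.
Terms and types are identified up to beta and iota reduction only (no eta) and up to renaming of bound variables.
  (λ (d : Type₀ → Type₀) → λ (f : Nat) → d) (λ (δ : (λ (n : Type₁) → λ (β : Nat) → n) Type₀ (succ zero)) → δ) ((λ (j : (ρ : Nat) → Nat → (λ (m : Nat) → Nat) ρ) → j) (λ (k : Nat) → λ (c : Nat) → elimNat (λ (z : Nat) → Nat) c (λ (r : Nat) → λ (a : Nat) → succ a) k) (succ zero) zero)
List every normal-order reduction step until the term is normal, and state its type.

reduction (normal order):
  (λ (d : Type₀ → Type₀) → λ (f : Nat) → d) (λ (δ : (λ (n : Type₁) → λ (β : Nat) → n) Type₀ (succ zero)) → δ) ((λ (j : (ρ : Nat) → Nat → (λ (m : Nat) → Nat) ρ) → j) (λ (k : Nat) → λ (c : Nat) → elimNat (λ (z : Nat) → Nat) c (λ (r : Nat) → λ (a : Nat) → succ a) k) (succ zero) zero)
  ~> (λ (d : Nat) → λ (f : (λ (δ : Type₁) → λ (n : Nat) → δ) Type₀ (succ zero)) → f) ((λ (β : (j : Nat) → Nat → (λ (ρ : Nat) → Nat) j) → β) (λ (m : Nat) → λ (k : Nat) → elimNat (λ (c : Nat) → Nat) k (λ (z : Nat) → λ (r : Nat) → succ r) m) (succ zero) zero)
  ~> λ (d : (λ (f : Type₁) → λ (δ : Nat) → f) Type₀ (succ zero)) → d
  ~> λ (d : (λ (f : Nat) → Type₀) (succ zero)) → d
  ~> λ (d : Type₀) → d
inferred type:
  Type₀ → Type₀


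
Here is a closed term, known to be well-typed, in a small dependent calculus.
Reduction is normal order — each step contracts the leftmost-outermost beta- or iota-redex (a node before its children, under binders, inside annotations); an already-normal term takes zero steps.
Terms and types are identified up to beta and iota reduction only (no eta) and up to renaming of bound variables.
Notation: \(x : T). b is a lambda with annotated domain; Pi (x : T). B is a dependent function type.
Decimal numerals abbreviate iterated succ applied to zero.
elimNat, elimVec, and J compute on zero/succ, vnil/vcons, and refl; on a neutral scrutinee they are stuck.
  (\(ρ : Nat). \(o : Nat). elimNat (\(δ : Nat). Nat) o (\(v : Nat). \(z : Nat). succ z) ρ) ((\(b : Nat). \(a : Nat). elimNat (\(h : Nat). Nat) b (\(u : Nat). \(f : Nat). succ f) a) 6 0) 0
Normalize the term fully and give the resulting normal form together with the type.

reduced normal form:
  6
type:
  Nat
observation: the leftmost-outermost redex is a beta-redex, and normalization takes 24 steps.


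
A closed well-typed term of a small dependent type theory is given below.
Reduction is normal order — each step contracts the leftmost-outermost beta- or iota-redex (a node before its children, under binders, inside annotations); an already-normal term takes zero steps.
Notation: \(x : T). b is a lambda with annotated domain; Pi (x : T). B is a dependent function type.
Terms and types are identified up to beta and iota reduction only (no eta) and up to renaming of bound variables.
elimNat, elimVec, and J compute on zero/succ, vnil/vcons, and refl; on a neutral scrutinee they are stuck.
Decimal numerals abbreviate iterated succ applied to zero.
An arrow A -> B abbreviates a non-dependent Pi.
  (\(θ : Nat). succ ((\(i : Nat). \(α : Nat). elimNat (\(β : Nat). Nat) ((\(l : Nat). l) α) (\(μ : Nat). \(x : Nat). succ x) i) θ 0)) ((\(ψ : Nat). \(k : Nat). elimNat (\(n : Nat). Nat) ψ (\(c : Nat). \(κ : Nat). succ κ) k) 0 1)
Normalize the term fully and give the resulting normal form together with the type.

normal form:
  2
the term's type:
  Nat


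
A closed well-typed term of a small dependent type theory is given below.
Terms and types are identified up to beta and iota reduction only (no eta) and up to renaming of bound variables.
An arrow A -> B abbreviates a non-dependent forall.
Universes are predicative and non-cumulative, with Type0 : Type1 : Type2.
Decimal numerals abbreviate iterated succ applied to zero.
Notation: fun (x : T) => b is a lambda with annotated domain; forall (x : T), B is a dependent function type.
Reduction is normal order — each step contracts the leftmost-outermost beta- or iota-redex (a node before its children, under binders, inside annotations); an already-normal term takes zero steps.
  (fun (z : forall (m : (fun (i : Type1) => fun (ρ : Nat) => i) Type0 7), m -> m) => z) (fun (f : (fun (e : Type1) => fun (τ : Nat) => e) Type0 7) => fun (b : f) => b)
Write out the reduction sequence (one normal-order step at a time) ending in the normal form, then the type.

normal-order reduction sequence:
  (fun (z : forall (m : (fun (i : Type1) => fun (ρ : Nat) => i) Type0 7), m -> m) => z) (fun (f : (fun (e : Type1) => fun (τ : Nat) => e) Type0 7) => fun (b : f) => b)
  ~> fun (z : (fun (m : Type1) => fun (i : Nat) => m) Type0 7) => fun (ρ : z) => ρ
  ~> fun (z : (fun (m : Nat) => Type0) 7) => fun (i : z) => i
  ~> fun (z : Type0) => fun (m : z) => m
inferred type:
  forall (z : Type0), z -> z


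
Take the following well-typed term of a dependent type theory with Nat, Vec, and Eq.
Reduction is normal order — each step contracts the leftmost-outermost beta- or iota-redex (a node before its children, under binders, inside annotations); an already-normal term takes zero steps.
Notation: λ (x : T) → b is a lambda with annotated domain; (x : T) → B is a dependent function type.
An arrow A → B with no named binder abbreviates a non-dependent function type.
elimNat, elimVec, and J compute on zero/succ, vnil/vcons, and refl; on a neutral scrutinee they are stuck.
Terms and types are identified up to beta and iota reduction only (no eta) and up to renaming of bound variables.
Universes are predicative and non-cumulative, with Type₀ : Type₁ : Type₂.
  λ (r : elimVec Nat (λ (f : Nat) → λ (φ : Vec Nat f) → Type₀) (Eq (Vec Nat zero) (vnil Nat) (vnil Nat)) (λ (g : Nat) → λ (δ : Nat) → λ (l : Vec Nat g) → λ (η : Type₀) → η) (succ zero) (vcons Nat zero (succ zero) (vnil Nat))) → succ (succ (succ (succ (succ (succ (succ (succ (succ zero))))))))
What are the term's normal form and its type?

resulting normal form:
  λ (r : Eq (Vec Nat zero) (vnil Nat) (vnil Nat)) → succ (succ (succ (succ (succ (succ (succ (succ (succ zero))))))))
inferred type:
  Eq (Vec Nat zero) (vnil Nat) (vnil Nat) → Nat
observation: reduction starts at an elimVec iota-redex, and 6 normal-order steps reach the normal form.


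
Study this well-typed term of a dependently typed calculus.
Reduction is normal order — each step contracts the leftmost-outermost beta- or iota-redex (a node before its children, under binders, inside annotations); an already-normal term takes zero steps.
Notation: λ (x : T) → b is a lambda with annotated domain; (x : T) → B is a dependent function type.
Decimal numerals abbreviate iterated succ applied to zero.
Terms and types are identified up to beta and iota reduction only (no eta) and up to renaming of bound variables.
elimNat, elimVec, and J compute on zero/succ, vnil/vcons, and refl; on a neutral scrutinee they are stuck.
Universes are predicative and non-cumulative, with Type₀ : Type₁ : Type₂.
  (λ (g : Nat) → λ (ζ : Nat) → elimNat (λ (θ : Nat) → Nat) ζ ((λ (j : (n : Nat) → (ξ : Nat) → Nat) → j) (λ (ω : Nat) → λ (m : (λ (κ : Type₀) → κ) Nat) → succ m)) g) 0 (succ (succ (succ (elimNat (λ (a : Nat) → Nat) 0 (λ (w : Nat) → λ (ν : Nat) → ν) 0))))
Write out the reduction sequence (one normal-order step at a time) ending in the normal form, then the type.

reduction (normal order):
  (λ (g : Nat) → λ (ζ : Nat) → elimNat (λ (θ : Nat) → Nat) ζ ((λ (j : (n : Nat) → (ξ : Nat) → Nat) → j) (λ (ω : Nat) → λ (m : (λ (κ : Type₀) → κ) Nat) → succ m)) g) 0 (succ (succ (succ (elimNat (λ (a : Nat) → Nat) 0 (λ (w : Nat) → λ (ν : Nat) → ν) 0))))
  ~> (λ (g : Nat) → elimNat (λ (ζ : Nat) → Nat) g ((λ (θ : (j : Nat) → (n : Nat) → Nat) → θ) (λ (ξ : Nat) → λ (ω : (λ (m : Type₀) → m) Nat) → succ ω)) 0) (succ (succ (succ (elimNat (λ (κ : Nat) → Nat) 0 (λ (a : Nat) → λ (w : Nat) → w) 0))))
  ~> elimNat (λ (g : Nat) → Nat) (succ (succ (succ (elimNat (λ (ζ : Nat) → Nat) 0 (λ (θ : Nat) → λ (j : Nat) → j) 0)))) ((λ (n : (ξ : Nat) → (ω : Nat) → Nat) → n) (λ (m : Nat) → λ (κ : (λ (a : Type₀) → a) Nat) → succ κ)) 0
  ~> succ (succ (succ (elimNat (λ (g : Nat) → Nat) 0 (λ (ζ : Nat) → λ (θ : Nat) → θ) 0)))
  ~> 3
inferred type:
  Nat


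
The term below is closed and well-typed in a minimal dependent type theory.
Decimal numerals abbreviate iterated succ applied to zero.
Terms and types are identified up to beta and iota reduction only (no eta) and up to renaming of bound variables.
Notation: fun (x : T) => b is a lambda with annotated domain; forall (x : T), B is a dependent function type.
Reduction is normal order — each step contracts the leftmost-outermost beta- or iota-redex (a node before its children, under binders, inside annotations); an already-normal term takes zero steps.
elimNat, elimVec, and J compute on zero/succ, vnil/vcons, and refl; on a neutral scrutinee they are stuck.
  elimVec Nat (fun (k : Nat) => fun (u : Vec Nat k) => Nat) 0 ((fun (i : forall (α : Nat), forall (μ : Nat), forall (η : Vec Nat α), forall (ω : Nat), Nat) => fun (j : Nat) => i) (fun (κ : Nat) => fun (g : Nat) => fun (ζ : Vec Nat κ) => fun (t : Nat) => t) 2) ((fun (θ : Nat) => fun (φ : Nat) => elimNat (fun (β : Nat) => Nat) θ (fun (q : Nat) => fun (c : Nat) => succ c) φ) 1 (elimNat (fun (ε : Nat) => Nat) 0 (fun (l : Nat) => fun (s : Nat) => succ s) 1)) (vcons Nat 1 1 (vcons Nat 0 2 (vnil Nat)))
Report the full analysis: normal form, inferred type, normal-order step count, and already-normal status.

reduced normal form:
  0
inferred type:
  Nat
normal-order step count: 15
already normal: no
first redex: an elimVec iota-redex


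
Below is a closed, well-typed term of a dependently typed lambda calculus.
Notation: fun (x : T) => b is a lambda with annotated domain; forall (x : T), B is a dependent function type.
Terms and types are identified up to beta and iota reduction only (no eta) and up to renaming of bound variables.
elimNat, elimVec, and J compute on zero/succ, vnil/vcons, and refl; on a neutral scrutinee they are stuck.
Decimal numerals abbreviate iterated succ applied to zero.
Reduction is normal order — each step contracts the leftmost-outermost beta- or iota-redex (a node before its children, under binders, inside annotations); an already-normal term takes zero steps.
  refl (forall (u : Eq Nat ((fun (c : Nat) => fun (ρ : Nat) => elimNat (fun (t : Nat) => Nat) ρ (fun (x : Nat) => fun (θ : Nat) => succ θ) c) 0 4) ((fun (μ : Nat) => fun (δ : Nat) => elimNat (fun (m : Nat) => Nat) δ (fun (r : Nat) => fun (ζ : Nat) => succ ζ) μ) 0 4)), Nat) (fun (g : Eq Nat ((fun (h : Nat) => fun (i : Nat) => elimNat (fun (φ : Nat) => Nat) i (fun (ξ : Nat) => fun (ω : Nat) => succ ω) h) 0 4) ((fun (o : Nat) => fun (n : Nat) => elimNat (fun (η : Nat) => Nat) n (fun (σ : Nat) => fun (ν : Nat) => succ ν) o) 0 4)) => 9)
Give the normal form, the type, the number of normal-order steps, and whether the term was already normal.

reduced normal form:
  refl (forall (u : Eq Nat 4 4), Nat) (fun (c : Eq Nat 4 4) => 9)
the term's type:
  Eq (forall (u : Eq Nat 4 4), Nat) (fun (c : Eq Nat 4 4) => 9) (fun (ρ : Eq Nat 4 4) => 9)
reduction steps (normal order): 12
already normal: no
first contracted redex: a beta-redex


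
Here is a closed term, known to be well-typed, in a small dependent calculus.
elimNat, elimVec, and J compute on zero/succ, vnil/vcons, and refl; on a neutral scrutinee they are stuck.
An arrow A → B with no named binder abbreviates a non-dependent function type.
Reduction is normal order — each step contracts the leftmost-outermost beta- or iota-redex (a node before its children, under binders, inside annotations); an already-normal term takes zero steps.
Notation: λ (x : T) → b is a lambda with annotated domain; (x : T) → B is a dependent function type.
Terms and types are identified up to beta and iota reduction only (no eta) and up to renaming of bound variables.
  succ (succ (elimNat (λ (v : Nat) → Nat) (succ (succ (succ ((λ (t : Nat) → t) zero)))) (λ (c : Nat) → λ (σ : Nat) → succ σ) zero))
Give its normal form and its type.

normal form:
  succ (succ (succ (succ (succ zero))))
the term's type:
  Nat


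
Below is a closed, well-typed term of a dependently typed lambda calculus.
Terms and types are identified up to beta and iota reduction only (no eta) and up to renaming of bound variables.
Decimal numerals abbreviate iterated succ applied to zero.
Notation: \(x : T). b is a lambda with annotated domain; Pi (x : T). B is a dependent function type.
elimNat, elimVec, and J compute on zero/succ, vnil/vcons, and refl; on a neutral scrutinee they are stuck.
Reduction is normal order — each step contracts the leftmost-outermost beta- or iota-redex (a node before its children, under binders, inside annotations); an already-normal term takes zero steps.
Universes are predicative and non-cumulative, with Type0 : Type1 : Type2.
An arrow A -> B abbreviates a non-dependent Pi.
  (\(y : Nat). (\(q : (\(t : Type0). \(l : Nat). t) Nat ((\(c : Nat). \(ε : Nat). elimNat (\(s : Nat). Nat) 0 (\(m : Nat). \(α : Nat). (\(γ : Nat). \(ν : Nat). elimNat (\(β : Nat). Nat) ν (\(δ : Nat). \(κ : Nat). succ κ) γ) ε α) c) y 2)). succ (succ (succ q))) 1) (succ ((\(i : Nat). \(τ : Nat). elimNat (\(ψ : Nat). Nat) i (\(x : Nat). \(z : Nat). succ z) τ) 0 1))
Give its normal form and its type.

normal form:
  4
inferred type:
  Nat
observation: the term reaches its normal form after 2 normal-order steps.


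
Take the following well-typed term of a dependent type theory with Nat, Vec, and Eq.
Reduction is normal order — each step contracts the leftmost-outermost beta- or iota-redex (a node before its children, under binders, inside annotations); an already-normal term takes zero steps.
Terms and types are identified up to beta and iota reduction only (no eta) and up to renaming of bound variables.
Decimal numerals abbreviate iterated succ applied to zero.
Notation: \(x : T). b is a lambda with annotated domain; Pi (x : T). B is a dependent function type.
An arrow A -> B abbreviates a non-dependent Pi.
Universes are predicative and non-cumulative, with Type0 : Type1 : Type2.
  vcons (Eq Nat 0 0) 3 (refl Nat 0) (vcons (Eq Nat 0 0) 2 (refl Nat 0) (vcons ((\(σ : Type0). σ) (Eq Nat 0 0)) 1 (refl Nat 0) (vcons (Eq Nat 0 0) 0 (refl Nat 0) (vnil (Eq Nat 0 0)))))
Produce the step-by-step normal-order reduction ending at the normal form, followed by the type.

normal-order reduction:
  vcons (Eq Nat 0 0) 3 (refl Nat 0) (vcons (Eq Nat 0 0) 2 (refl Nat 0) (vcons ((\(σ : Type0). σ) (Eq Nat 0 0)) 1 (refl Nat 0) (vcons (Eq Nat 0 0) 0 (refl Nat 0) (vnil (Eq Nat 0 0)))))
  ~> vcons (Eq Nat 0 0) 3 (refl Nat 0) (vcons (Eq Nat 0 0) 2 (refl Nat 0) (vcons (Eq Nat 0 0) 1 (refl Nat 0) (vcons (Eq Nat 0 0) 0 (refl Nat 0) (vnil (Eq Nat 0 0)))))
inferred type:
  Vec (Eq Nat 0 0) 4


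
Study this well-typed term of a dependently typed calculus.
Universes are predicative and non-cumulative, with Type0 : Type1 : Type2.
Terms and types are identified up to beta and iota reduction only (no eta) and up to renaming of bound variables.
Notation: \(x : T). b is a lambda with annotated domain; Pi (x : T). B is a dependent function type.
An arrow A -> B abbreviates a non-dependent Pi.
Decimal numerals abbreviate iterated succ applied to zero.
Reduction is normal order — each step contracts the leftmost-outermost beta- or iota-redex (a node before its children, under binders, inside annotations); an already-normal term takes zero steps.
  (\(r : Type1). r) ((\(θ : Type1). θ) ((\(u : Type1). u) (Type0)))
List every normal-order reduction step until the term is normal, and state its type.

normal-order reduction sequence:
  (\(r : Type1). r) ((\(θ : Type1). θ) ((\(u : Type1). u) (Type0)))
  ~> (\(r : Type1). r) ((\(θ : Type1). θ) (Type0))
  ~> (\(r : Type1). r) (Type0)
  ~> Type0
the term's type:
  Type1


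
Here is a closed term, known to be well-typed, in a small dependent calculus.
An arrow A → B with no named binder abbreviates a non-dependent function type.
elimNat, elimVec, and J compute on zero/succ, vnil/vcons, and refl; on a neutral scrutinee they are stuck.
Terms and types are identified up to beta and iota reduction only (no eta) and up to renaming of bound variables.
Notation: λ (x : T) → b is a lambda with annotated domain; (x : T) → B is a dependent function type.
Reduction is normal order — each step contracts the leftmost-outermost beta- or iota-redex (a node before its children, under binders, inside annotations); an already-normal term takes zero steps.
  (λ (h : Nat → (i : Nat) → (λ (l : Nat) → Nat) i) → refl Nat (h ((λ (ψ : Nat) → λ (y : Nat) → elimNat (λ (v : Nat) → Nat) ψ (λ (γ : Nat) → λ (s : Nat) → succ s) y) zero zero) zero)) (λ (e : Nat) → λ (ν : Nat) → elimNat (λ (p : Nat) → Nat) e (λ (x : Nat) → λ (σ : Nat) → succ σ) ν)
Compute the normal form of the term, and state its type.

resulting normal form:
  refl Nat zero
the term's type:
  Eq Nat zero zero


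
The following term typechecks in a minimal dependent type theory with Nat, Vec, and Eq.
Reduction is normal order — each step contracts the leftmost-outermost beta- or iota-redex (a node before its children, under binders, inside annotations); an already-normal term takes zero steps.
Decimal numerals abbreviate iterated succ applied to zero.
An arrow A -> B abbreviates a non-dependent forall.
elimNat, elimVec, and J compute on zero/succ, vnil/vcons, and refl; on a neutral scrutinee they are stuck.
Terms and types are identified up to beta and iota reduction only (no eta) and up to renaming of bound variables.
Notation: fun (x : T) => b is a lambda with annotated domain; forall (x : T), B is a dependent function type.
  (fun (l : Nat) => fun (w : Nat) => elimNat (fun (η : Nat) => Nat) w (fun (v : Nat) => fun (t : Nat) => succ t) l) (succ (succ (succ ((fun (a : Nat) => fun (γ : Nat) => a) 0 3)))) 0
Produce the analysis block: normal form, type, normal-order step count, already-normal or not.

resulting normal form:
  3
inferred type:
  Nat
normal-order step count: 14
started in normal form: no
first contracted redex: a beta-redex


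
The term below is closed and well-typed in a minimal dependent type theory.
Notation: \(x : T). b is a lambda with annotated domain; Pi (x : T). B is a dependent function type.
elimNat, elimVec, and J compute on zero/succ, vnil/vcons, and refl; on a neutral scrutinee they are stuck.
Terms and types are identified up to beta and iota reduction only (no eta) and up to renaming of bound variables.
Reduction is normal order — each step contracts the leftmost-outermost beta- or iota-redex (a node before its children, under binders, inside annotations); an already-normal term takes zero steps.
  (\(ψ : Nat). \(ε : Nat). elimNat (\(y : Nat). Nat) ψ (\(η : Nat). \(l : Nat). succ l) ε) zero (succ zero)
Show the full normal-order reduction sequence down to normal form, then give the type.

normal-order reduction sequence:
  (\(ψ : Nat). \(ε : Nat). elimNat (\(y : Nat). Nat) ψ (\(η : Nat). \(l : Nat). succ l) ε) zero (succ zero)
  ~> (\(ψ : Nat). elimNat (\(ε : Nat). Nat) zero (\(y : Nat). \(η : Nat). succ η) ψ) (succ zero)
  ~> elimNat (\(ψ : Nat). Nat) zero (\(ε : Nat). \(y : Nat). succ y) (succ zero)
  ~> (\(ψ : Nat). \(ε : Nat). succ ε) zero (elimNat (\(y : Nat). Nat) zero (\(η : Nat). \(l : Nat). succ l) zero)
  ~> (\(ψ : Nat). succ ψ) (elimNat (\(ε : Nat). Nat) zero (\(y : Nat). \(η : Nat). succ η) zero)
  ~> succ (elimNat (\(ψ : Nat). Nat) zero (\(ε : Nat). \(y : Nat). succ y) zero)
  ~> succ zero
the term's type:
  Nat


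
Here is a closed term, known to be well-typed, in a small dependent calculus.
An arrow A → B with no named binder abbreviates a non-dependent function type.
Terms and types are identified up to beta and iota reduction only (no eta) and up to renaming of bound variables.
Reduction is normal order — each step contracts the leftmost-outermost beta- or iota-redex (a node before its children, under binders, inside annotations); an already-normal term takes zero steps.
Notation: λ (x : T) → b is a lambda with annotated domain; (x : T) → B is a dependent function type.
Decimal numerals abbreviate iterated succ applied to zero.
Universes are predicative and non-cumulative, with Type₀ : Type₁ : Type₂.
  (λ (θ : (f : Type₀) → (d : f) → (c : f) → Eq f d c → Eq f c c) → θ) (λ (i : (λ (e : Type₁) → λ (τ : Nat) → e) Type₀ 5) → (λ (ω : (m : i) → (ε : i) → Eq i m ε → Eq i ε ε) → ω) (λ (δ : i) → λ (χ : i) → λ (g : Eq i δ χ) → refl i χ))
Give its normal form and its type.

resulting normal form:
  λ (θ : Type₀) → λ (f : θ) → λ (d : θ) → λ (c : Eq θ f d) → refl θ d
inferred type:
  (θ : Type₀) → (f : θ) → (d : θ) → Eq θ f d → Eq θ d d
observation: 4 normal-order steps normalize the term, beginning with a beta-redex.


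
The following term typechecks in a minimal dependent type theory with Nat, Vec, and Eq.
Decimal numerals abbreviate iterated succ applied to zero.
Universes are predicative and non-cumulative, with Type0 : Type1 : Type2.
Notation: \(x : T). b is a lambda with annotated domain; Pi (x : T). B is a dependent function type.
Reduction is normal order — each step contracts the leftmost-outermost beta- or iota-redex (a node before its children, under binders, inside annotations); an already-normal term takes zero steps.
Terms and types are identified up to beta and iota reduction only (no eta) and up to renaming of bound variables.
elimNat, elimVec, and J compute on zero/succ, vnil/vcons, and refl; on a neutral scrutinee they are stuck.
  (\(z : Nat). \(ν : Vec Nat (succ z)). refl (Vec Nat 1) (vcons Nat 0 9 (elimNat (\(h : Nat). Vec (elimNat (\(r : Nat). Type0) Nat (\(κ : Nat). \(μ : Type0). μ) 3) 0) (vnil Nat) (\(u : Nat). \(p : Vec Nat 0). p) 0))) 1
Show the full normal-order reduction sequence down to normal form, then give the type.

normal-order reduction:
  (\(z : Nat). \(ν : Vec Nat (succ z)). refl (Vec Nat 1) (vcons Nat 0 9 (elimNat (\(h : Nat). Vec (elimNat (\(r : Nat). Type0) Nat (\(κ : Nat). \(μ : Type0). μ) 3) 0) (vnil Nat) (\(u : Nat). \(p : Vec Nat 0). p) 0))) 1
  ~> \(z : Vec Nat 2). refl (Vec Nat 1) (vcons Nat 0 9 (elimNat (\(ν : Nat). Vec (elimNat (\(h : Nat). Type0) Nat (\(r : Nat). \(κ : Type0). κ) 3) 0) (vnil Nat) (\(μ : Nat). \(u : Vec Nat 0). u) 0))
  ~> \(z : Vec Nat 2). refl (Vec Nat 1) (vcons Nat 0 9 (vnil Nat))
inferred type:
  Pi (z : Vec Nat 2). Eq (Vec Nat 1) (vcons Nat 0 9 (vnil Nat)) (vcons Nat 0 9 (vnil Nat))


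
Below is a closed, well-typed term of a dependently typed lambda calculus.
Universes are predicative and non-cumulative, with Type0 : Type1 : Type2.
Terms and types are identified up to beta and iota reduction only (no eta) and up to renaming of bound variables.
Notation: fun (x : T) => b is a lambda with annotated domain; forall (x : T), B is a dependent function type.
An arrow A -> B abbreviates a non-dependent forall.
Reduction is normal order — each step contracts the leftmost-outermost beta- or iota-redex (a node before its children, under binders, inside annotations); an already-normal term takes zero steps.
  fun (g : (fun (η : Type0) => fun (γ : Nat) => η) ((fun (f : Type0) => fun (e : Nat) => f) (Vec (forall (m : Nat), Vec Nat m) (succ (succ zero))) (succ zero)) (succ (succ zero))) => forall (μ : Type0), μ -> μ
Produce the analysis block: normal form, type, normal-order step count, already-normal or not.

normal form:
  fun (g : Vec (forall (η : Nat), Vec Nat η) (succ (succ zero))) => forall (γ : Type0), γ -> γ
type:
  Vec (forall (g : Nat), Vec Nat g) (succ (succ zero)) -> Type1
normal-order step count: 4
already normal: no
first contracted redex: a beta-redex


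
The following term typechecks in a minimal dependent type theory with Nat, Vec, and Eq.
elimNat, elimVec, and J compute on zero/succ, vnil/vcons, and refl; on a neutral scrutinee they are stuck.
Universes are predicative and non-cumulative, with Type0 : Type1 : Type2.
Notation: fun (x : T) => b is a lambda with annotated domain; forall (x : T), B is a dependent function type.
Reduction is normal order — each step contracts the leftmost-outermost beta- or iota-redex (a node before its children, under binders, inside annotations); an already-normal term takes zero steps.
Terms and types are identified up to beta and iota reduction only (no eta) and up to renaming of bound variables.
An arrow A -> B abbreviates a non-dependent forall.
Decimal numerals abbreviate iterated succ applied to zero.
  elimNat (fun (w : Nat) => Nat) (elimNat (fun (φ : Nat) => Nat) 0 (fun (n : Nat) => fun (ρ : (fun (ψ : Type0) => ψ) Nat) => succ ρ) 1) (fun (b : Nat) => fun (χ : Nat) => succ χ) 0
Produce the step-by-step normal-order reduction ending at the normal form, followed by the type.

reduction (normal order):
  elimNat (fun (w : Nat) => Nat) (elimNat (fun (φ : Nat) => Nat) 0 (fun (n : Nat) => fun (ρ : (fun (ψ : Type0) => ψ) Nat) => succ ρ) 1) (fun (b : Nat) => fun (χ : Nat) => succ χ) 0
  ~> elimNat (fun (w : Nat) => Nat) 0 (fun (φ : Nat) => fun (n : (fun (ρ : Type0) => ρ) Nat) => succ n) 1
  ~> (fun (w : Nat) => fun (φ : (fun (n : Type0) => n) Nat) => succ φ) 0 (elimNat (fun (ρ : Nat) => Nat) 0 (fun (ψ : Nat) => fun (b : (fun (χ : Type0) => χ) Nat) => succ b) 0)
  ~> (fun (w : (fun (φ : Type0) => φ) Nat) => succ w) (elimNat (fun (n : Nat) => Nat) 0 (fun (ρ : Nat) => fun (ψ : (fun (b : Type0) => b) Nat) => succ ψ) 0)
  ~> succ (elimNat (fun (w : Nat) => Nat) 0 (fun (φ : Nat) => fun (n : (fun (ρ : Type0) => ρ) Nat) => succ n) 0)
  ~> 1
type:
  Nat
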